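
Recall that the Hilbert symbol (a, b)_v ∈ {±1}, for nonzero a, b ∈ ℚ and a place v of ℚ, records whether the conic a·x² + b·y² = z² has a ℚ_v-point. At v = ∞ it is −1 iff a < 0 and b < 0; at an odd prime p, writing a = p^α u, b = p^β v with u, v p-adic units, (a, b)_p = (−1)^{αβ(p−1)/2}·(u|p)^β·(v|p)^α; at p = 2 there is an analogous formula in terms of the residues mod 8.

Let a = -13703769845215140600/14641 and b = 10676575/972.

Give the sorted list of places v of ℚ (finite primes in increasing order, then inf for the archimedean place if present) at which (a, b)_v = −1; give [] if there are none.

Mod squares: a ≡ -494, b ≡ 21. Check v ∈ {∞, 2, 3, 5, 7, 11, 13, 19}.
v=3: a=3^2·(≡1), b=3^-5·(≡1) mod 3; (1|3)=+1, (1|3)=+1; (−1)^{2·-5·1}·(+1)^-5·(+1)^2 = +1.
v=∞: -494 < 0 and 21 > 0  ⇒  (a,b)_∞ = +1.
v=5: a=5^2·(≡1), b=5^2·(≡4) mod 5; (1|5)=+1, (4|5)=+1; (−1)^{2·2·2}·(+1)^2·(+1)^2 = +1.
v=13: a=13^7·(≡12), b=13^2·(≡6) mod 13; (12|13)=+1, (6|13)=-1; (−1)^{7·2·6}·(+1)^2·(-1)^7 = -1.
v=19: a=19^5·(≡12), b=19^2·(≡10) mod 19; (12|19)=-1, (10|19)=-1; (−1)^{5·2·9}·(-1)^2·(-1)^5 = -1.
v=7: a=7^2·(≡6), b=7^1·(≡5) mod 7; (6|7)=-1, (5|7)=-1; (−1)^{2·1·3}·(-1)^1·(-1)^2 = -1.
v=2: v_2(a)=3, v_2(b)=-2; units ≡ 1, 5 (mod 8); ε·ε+αω+βω = 0·0+3·1+-2·0 ≡ 1  ⇒  (a,b)_2 = -1.
v=11: a=11^-4·(≡3), b=11^0·(≡2) mod 11; (3|11)=+1, (2|11)=-1; (−1)^{-4·0·5}·(+1)^0·(-1)^-4 = +1.
Ram(-494, 21) = {2, 7, 13, 19}; no ℚ_2-point on the conic.

[2, 7, 13, 19]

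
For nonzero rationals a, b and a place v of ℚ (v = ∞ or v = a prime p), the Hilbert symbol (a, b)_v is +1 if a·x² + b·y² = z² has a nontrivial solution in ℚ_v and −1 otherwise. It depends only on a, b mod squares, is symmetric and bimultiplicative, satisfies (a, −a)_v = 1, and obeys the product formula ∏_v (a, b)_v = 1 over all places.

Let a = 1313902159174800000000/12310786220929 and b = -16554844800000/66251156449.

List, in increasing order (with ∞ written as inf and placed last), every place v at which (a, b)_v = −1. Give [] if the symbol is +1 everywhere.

[5, 17]

Mod squares: a ≡ 17, b ≡ -1105. Check v ∈ {∞, 2, 3, 5, 7, 13, 17, 19, 23, 31, 37}.
v=17: a=17^5·(≡13), b=17^3·(≡12) mod 17; (13|17)=+1, (12|17)=-1; (−1)^{5·3·8}·(+1)^3·(-1)^5 = -1.
v=37: a=37^-2·(≡23), b=37^0·(≡35) mod 37; (23|37)=-1, (35|37)=-1; (−1)^{-2·0·18}·(-1)^0·(-1)^-2 = +1.
v=7: a=7^-2·(≡3), b=7^0·(≡2) mod 7; (3|7)=-1, (2|7)=+1; (−1)^{-2·0·3}·(-1)^0·(+1)^-2 = +1.
v=23: a=23^-2·(≡15), b=23^-2·(≡7) mod 23; (15|23)=-1, (7|23)=-1; (−1)^{-2·-2·11}·(-1)^-2·(-1)^-2 = +1.
v=19: a=19^-2·(≡5), b=19^-4·(≡9) mod 19; (5|19)=+1, (9|19)=+1; (−1)^{-2·-4·9}·(+1)^-4·(+1)^-2 = +1.
v=31: a=31^-2·(≡30), b=31^-2·(≡15) mod 31; (30|31)=-1, (15|31)=-1; (−1)^{-2·-2·15}·(-1)^-2·(-1)^-2 = +1.
v=5: a=5^8·(≡2), b=5^5·(≡1) mod 5; (2|5)=-1, (1|5)=+1; (−1)^{8·5·2}·(-1)^5·(+1)^8 = -1.
v=3: a=3^4·(≡2), b=3^4·(≡2) mod 3; (2|3)=-1, (2|3)=-1; (−1)^{4·4·1}·(-1)^4·(-1)^4 = +1.
v=13: a=13^4·(≡1), b=13^1·(≡2) mod 13; (1|13)=+1, (2|13)=-1; (−1)^{4·1·6}·(+1)^1·(-1)^4 = +1.
v=∞: 17 > 0 and -1105 < 0  ⇒  (a,b)_∞ = +1.
v=2: v_2(a)=10, v_2(b)=10; units ≡ 1, 7 (mod 8); ε·ε+αω+βω = 0·1+10·0+10·0 ≡ 0  ⇒  (a,b)_2 = +1.
|Ram(17, -1105)| = 2, even; anisotropic at {5, 17}.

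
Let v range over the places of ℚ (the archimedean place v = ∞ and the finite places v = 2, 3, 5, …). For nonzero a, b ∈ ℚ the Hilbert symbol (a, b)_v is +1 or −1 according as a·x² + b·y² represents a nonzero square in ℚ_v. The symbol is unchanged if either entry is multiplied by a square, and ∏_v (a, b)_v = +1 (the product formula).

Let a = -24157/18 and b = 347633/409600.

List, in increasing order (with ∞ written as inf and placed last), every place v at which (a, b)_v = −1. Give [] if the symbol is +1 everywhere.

[17, 29]

Mod squares: a ≡ -986, b ≡ 17. Check v ∈ {∞, 2, 3, 5, 7, 11, 13, 17, 29}.
v=13: a=13^0·(≡2), b=13^2·(≡9) mod 13; (2|13)=-1, (9|13)=+1; (−1)^{0·2·6}·(-1)^2·(+1)^0 = +1.
v=∞: -986 < 0 and 17 > 0  ⇒  (a,b)_∞ = +1.
v=7: a=7^2·(≡1), b=7^0·(≡3) mod 7; (1|7)=+1, (3|7)=-1; (−1)^{2·0·3}·(+1)^0·(-1)^2 = +1.
v=11: a=11^0·(≡3), b=11^2·(≡6) mod 11; (3|11)=+1, (6|11)=-1; (−1)^{0·2·5}·(+1)^2·(-1)^0 = +1.
v=29: a=29^1·(≡23), b=29^0·(≡17) mod 29; (23|29)=+1, (17|29)=-1; (−1)^{1·0·14}·(+1)^0·(-1)^1 = -1.
v=3: a=3^-2·(≡1), b=3^0·(≡2) mod 3; (1|3)=+1, (2|3)=-1; (−1)^{-2·0·1}·(+1)^0·(-1)^-2 = +1.
v=5: a=5^0·(≡1), b=5^-2·(≡2) mod 5; (1|5)=+1, (2|5)=-1; (−1)^{0·-2·2}·(+1)^-2·(-1)^0 = +1.
v=2: v_2(a)=-1, v_2(b)=-14; units ≡ 3, 1 (mod 8); ε·ε+αω+βω = 1·0+-1·0+-14·1 ≡ 0  ⇒  (a,b)_2 = +1.
v=17: a=17^1·(≡7), b=17^1·(≡16) mod 17; (7|17)=-1, (16|17)=+1; (−1)^{1·1·8}·(-1)^1·(+1)^1 = -1.
(-986, 17 / ℚ) ramifies at {17, 29}: a division algebra.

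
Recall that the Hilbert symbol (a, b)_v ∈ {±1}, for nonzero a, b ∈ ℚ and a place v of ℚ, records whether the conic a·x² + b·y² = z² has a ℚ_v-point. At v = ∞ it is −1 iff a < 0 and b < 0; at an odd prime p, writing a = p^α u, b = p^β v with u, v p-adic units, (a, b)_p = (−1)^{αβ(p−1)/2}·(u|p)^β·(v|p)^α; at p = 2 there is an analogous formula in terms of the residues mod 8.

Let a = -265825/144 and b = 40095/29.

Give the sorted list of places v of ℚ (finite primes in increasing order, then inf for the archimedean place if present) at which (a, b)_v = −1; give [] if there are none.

[2, 5, 7, 29]

(a, b) ≡ (-217, 1595) mod (ℚ^×)²; places V = {2, 3, 5, 7, 11, 29, 31, ∞}.
(a,b)_2: α=-4, β=0; u≡7, v≡3 (mod 8); ε(u)ε(v)=1·1, αω(v)=-4·1, βω(u)=0·0; sum ≡ 1  ⇒  -1.
(a,b)_11: α=0, u≡1; β=1, v≡10 (mod 11); (1|11)=+1, (10|11)=-1; sign (−1)^0·+1^1·-1^0 = +1.
(a,b)_5: α=2, u≡3; β=1, v≡1 (mod 5); (3|5)=-1, (1|5)=+1; sign (−1)^0·-1^1·+1^2 = -1.
(a,b)_31: α=1, u≡13; β=0, v≡25 (mod 31); (13|31)=-1, (25|31)=+1; sign (−1)^0·-1^0·+1^1 = +1.
(a,b)_29: α=0, u≡11; β=-1, v≡17 (mod 29); (11|29)=-1, (17|29)=-1; sign (−1)^0·-1^-1·-1^0 = -1.
(a,b)_7: α=3, u≡4; β=0, v≡6 (mod 7); (4|7)=+1, (6|7)=-1; sign (−1)^0·+1^0·-1^3 = -1.
(a,b)_3: α=-2, u≡2; β=6, v≡2 (mod 3); (2|3)=-1, (2|3)=-1; sign (−1)^0·-1^6·-1^-2 = +1.
(a,b)_∞: sgn(-217)=−, sgn(1595)=+, so +1.
|Ram(-217, 1595)| = 4, even; anisotropic at {2, 5, 7, 29}.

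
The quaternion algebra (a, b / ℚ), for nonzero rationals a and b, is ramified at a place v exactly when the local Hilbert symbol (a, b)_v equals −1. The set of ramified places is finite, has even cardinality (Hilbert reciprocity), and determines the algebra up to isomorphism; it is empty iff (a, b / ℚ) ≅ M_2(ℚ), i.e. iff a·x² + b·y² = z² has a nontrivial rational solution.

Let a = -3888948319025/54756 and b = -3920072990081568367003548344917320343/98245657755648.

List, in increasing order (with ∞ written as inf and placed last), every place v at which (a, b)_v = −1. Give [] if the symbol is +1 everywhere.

(a, b) ≡ (-8794049, -1886) mod (ℚ^×)²; places V = {2, 3, 5, 7, 11, 13, 17, 19, 23, 29, 31, 37, 41, ∞}.
(a,b)_∞: sgn(-8794049)=−, sgn(-1886)=−, so -1.
(a,b)_13: α=-2, u≡3; β=-4, v≡1 (mod 13); (3|13)=+1, (1|13)=+1; sign (−1)^0·+1^-4·+1^-2 = +1.
(a,b)_2: α=-2, β=-19; u≡7, v≡1 (mod 8); ε(u)ε(v)=1·0, αω(v)=-2·0, βω(u)=-19·0; sum ≡ 0  ⇒  +1.
(a,b)_31: α=1, u≡2; β=4, v≡10 (mod 31); (2|31)=+1, (10|31)=+1; sign (−1)^0·+1^4·+1^1 = +1.
(a,b)_17: α=1, u≡16; β=2, v≡16 (mod 17); (16|17)=+1, (16|17)=+1; sign (−1)^0·+1^2·+1^1 = +1.
(a,b)_19: α=2, u≡11; β=6, v≡12 (mod 19); (11|19)=+1, (12|19)=-1; sign (−1)^0·+1^6·-1^2 = +1.
(a,b)_3: α=-4, u≡1; β=-8, v≡1 (mod 3); (1|3)=+1, (1|3)=+1; sign (−1)^0·+1^-8·+1^-4 = +1.
(a,b)_7: α=2, u≡2; β=0, v≡4 (mod 7); (2|7)=+1, (4|7)=+1; sign (−1)^0·+1^0·+1^2 = +1.
(a,b)_41: α=1, u≡36; β=5, v≡10 (mod 41); (36|41)=+1, (10|41)=+1; sign (−1)^0·+1^5·+1^1 = +1.
(a,b)_11: α=1, u≡7; β=2, v≡10 (mod 11); (7|11)=-1, (10|11)=-1; sign (−1)^0·-1^2·-1^1 = -1.
(a,b)_37: α=1, u≡25; β=2, v≡7 (mod 37); (25|37)=+1, (7|37)=+1; sign (−1)^0·+1^2·+1^1 = +1.
(a,b)_29: α=0, u≡27; β=4, v≡9 (mod 29); (27|29)=-1, (9|29)=+1; sign (−1)^0·-1^4·+1^0 = +1.
(a,b)_5: α=2, u≡4; β=0, v≡4 (mod 5); (4|5)=+1, (4|5)=+1; sign (−1)^0·+1^0·+1^2 = +1.
(a,b)_23: α=0, u≡6; β=1, v≡14 (mod 23); (6|23)=+1, (14|23)=-1; sign (−1)^0·+1^1·-1^0 = +1.
(-8794049, -1886 / ℚ) ramifies at {11, ∞}: a division algebra.

[11, inf]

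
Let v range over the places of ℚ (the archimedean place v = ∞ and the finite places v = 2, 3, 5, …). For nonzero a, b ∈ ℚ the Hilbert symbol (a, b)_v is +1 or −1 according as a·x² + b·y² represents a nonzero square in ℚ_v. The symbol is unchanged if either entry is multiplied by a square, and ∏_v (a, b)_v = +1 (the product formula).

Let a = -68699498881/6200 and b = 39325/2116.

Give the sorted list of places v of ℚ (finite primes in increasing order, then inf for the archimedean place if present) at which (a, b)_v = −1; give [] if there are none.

[2, 13, 31, 37]

Mod squares: a ≡ -29822, b ≡ 13. Check v ∈ {∞, 2, 5, 11, 13, 17, 19, 23, 31, 37}.
v=2: v_2(a)=-3, v_2(b)=-2; units ≡ 1, 5 (mod 8); ε·ε+αω+βω = 0·0+-3·1+-2·0 ≡ 1  ⇒  (a,b)_2 = -1.
v=19: a=19^2·(≡15), b=19^0·(≡2) mod 19; (15|19)=-1, (2|19)=-1; (−1)^{2·0·9}·(-1)^0·(-1)^2 = +1.
v=23: a=23^0·(≡16), b=23^-2·(≡16) mod 23; (16|23)=+1, (16|23)=+1; (−1)^{0·-2·11}·(+1)^-2·(+1)^0 = +1.
v=5: a=5^-2·(≡3), b=5^2·(≡3) mod 5; (3|5)=-1, (3|5)=-1; (−1)^{-2·2·2}·(-1)^2·(-1)^-2 = +1.
v=17: a=17^2·(≡2), b=17^0·(≡9) mod 17; (2|17)=+1, (9|17)=+1; (−1)^{2·0·8}·(+1)^0·(+1)^2 = +1.
v=11: a=11^0·(≡6), b=11^2·(≡7) mod 11; (6|11)=-1, (7|11)=-1; (−1)^{0·2·5}·(-1)^2·(-1)^0 = +1.
v=37: a=37^3·(≡35), b=37^0·(≡15) mod 37; (35|37)=-1, (15|37)=-1; (−1)^{3·0·18}·(-1)^0·(-1)^3 = -1.
v=31: a=31^-1·(≡13), b=31^0·(≡6) mod 31; (13|31)=-1, (6|31)=-1; (−1)^{-1·0·15}·(-1)^0·(-1)^-1 = -1.
v=13: a=13^1·(≡7), b=13^1·(≡10) mod 13; (7|13)=-1, (10|13)=+1; (−1)^{1·1·6}·(-1)^1·(+1)^1 = -1.
v=∞: -29822 < 0 and 13 > 0  ⇒  (a,b)_∞ = +1.
(-29822, 13 / ℚ) ramifies at {2, 13, 31, 37}: a division algebra.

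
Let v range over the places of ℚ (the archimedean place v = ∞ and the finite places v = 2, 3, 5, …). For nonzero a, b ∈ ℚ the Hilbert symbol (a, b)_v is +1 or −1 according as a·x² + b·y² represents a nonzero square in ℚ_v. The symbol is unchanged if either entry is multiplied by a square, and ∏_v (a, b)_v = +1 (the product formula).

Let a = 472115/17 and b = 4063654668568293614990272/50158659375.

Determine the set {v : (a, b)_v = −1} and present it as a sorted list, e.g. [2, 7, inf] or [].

(a, b) ≡ (163795, 240465) mod (ℚ^×)²; places V = {2, 3, 5, 7, 11, 17, 23, 41, 43, 47, ∞}.
(a,b)_47: α=1, u≡2; β=4, v≡33 (mod 47); (2|47)=+1, (33|47)=-1; sign (−1)^0·+1^4·-1^1 = -1.
(a,b)_17: α=-1, u≡8; β=-3, v≡2 (mod 17); (8|17)=+1, (2|17)=+1; sign (−1)^0·+1^-3·+1^-1 = +1.
(a,b)_7: α=2, u≡1; β=4, v≡4 (mod 7); (1|7)=+1, (4|7)=+1; sign (−1)^0·+1^4·+1^2 = +1.
(a,b)_∞: sgn(163795)=+, sgn(240465)=+, so +1.
(a,b)_11: α=0, u≡1; β=-2, v≡5 (mod 11); (1|11)=+1, (5|11)=+1; sign (−1)^0·+1^-2·+1^0 = +1.
(a,b)_5: α=1, u≡4; β=-5, v≡2 (mod 5); (4|5)=+1, (2|5)=-1; sign (−1)^0·+1^-5·-1^1 = -1.
(a,b)_43: α=0, u≡39; β=4, v≡24 (mod 43); (39|43)=-1, (24|43)=+1; sign (−1)^0·-1^4·+1^0 = +1.
(a,b)_2: α=0, β=6; u≡3, v≡1 (mod 8); ε(u)ε(v)=1·0, αω(v)=0·0, βω(u)=6·1; sum ≡ 0  ⇒  +1.
(a,b)_41: α=1, u≡31; β=3, v≡23 (mod 41); (31|41)=+1, (23|41)=+1; sign (−1)^0·+1^3·+1^1 = +1.
(a,b)_3: α=0, u≡1; β=-3, v≡1 (mod 3); (1|3)=+1, (1|3)=+1; sign (−1)^0·+1^-3·+1^0 = +1.
(a,b)_23: α=0, u≡1; β=1, v≡16 (mod 23); (1|23)=+1, (16|23)=+1; sign (−1)^0·+1^1·+1^0 = +1.
Ram(163795, 240465) = {5, 47}; no ℚ_5-point on the conic.

[5, 47]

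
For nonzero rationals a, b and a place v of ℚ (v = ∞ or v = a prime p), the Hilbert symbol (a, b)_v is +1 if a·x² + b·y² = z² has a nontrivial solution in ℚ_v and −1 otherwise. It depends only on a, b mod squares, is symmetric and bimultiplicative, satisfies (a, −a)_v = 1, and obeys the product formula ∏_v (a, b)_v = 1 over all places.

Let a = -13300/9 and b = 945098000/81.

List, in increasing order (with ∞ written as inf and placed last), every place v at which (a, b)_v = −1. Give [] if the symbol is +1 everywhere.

[5, 7, 11, 17]

Mod squares: a ≡ -133, b ≡ 6545. Check v ∈ {∞, 2, 3, 5, 7, 11, 17, 19}.
v=11: a=11^0·(≡6), b=11^1·(≡9) mod 11; (6|11)=-1, (9|11)=+1; (−1)^{0·1·5}·(-1)^1·(+1)^0 = -1.
v=2: v_2(a)=2, v_2(b)=4; units ≡ 3, 1 (mod 8); ε·ε+αω+βω = 1·0+2·0+4·1 ≡ 0  ⇒  (a,b)_2 = +1.
v=7: a=7^1·(≡2), b=7^1·(≡4) mod 7; (2|7)=+1, (4|7)=+1; (−1)^{1·1·3}·(+1)^1·(+1)^1 = -1.
v=17: a=17^0·(≡5), b=17^1·(≡3) mod 17; (5|17)=-1, (3|17)=-1; (−1)^{0·1·8}·(-1)^1·(-1)^0 = -1.
v=3: a=3^-2·(≡2), b=3^-4·(≡2) mod 3; (2|3)=-1, (2|3)=-1; (−1)^{-2·-4·1}·(-1)^-4·(-1)^-2 = +1.
v=5: a=5^2·(≡2), b=5^3·(≡4) mod 5; (2|5)=-1, (4|5)=+1; (−1)^{2·3·2}·(-1)^3·(+1)^2 = -1.
v=19: a=19^1·(≡13), b=19^2·(≡17) mod 19; (13|19)=-1, (17|19)=+1; (−1)^{1·2·9}·(-1)^2·(+1)^1 = +1.
v=∞: -133 < 0 and 6545 > 0  ⇒  (a,b)_∞ = +1.
(-133, 6545 / ℚ) ramifies at {5, 7, 11, 17}: a division algebra.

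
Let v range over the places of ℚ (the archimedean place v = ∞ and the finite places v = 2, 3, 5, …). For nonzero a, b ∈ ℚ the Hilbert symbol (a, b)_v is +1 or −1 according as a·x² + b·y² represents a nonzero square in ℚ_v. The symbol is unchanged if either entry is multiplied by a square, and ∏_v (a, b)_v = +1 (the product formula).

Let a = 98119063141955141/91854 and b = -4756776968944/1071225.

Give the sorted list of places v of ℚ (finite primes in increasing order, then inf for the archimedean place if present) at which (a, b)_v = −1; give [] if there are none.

[13, 23]

Mod squares: a ≡ 6659926, b ≡ -2281279. Check v ∈ {∞, 2, 3, 5, 7, 11, 13, 19, 23, 37, 41, 43, 53}.
v=37: a=37^1·(≡3), b=37^0·(≡30) mod 37; (3|37)=+1, (30|37)=+1; (−1)^{1·0·18}·(+1)^0·(+1)^1 = +1.
v=43: a=43^1·(≡33), b=43^1·(≡23) mod 43; (33|43)=-1, (23|43)=+1; (−1)^{1·1·21}·(-1)^1·(+1)^1 = +1.
v=7: a=7^-1·(≡5), b=7^1·(≡1) mod 7; (5|7)=-1, (1|7)=+1; (−1)^{-1·1·3}·(-1)^1·(+1)^-1 = +1.
v=5: a=5^0·(≡4), b=5^-2·(≡4) mod 5; (4|5)=+1, (4|5)=+1; (−1)^{0·-2·2}·(+1)^-2·(+1)^0 = +1.
v=19: a=19^2·(≡15), b=19^4·(≡15) mod 19; (15|19)=-1, (15|19)=-1; (−1)^{2·4·9}·(-1)^4·(-1)^2 = +1.
v=13: a=13^1·(≡2), b=13^1·(≡9) mod 13; (2|13)=-1, (9|13)=+1; (−1)^{1·1·6}·(-1)^1·(+1)^1 = -1.
v=3: a=3^-8·(≡1), b=3^-4·(≡2) mod 3; (1|3)=+1, (2|3)=-1; (−1)^{-8·-4·1}·(+1)^-4·(-1)^-8 = +1.
v=∞: 6659926 > 0 and -2281279 < 0  ⇒  (a,b)_∞ = +1.
v=53: a=53^2·(≡36), b=53^1·(≡16) mod 53; (36|53)=+1, (16|53)=+1; (−1)^{2·1·26}·(+1)^1·(+1)^2 = +1.
v=2: v_2(a)=-1, v_2(b)=4; units ≡ 3, 1 (mod 8); ε·ε+αω+βω = 1·0+-1·0+4·1 ≡ 0  ⇒  (a,b)_2 = +1.
v=11: a=11^2·(≡1), b=11^1·(≡1) mod 11; (1|11)=+1, (1|11)=+1; (−1)^{2·1·5}·(+1)^1·(+1)^2 = +1.
v=23: a=23^1·(≡5), b=23^-2·(≡21) mod 23; (5|23)=-1, (21|23)=-1; (−1)^{1·-2·11}·(-1)^-2·(-1)^1 = -1.
v=41: a=41^2·(≡33), b=41^0·(≡9) mod 41; (33|41)=+1, (9|41)=+1; (−1)^{2·0·20}·(+1)^0·(+1)^2 = +1.
Ram(6659926, -2281279) = {13, 23}; no ℚ_13-point on the conic.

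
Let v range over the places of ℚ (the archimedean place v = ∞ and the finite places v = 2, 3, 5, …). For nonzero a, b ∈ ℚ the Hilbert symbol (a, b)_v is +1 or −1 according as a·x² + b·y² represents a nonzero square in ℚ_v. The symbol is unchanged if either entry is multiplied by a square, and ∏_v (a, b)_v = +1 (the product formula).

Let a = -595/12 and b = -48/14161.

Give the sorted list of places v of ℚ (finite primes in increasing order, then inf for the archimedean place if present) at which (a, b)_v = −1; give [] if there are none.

Mod squares: a ≡ -1785, b ≡ -3. Check v ∈ {∞, 2, 3, 5, 7, 17}.
v=5: a=5^1·(≡3), b=5^0·(≡2) mod 5; (3|5)=-1, (2|5)=-1; (−1)^{1·0·2}·(-1)^0·(-1)^1 = -1.
v=2: v_2(a)=-2, v_2(b)=4; units ≡ 7, 5 (mod 8); ε·ε+αω+βω = 1·0+-2·1+4·0 ≡ 0  ⇒  (a,b)_2 = +1.
v=7: a=7^1·(≡4), b=7^-2·(≡4) mod 7; (4|7)=+1, (4|7)=+1; (−1)^{1·-2·3}·(+1)^-2·(+1)^1 = +1.
v=3: a=3^-1·(≡2), b=3^1·(≡2) mod 3; (2|3)=-1, (2|3)=-1; (−1)^{-1·1·1}·(-1)^1·(-1)^-1 = -1.
v=17: a=17^1·(≡7), b=17^-2·(≡7) mod 17; (7|17)=-1, (7|17)=-1; (−1)^{1·-2·8}·(-1)^-2·(-1)^1 = -1.
v=∞: -1785 < 0 and -3 < 0  ⇒  (a,b)_∞ = -1.
Ram(-1785, -3) = {3, 5, 17, ∞}; no ℚ_3-point on the conic.

[3, 5, 17, inf]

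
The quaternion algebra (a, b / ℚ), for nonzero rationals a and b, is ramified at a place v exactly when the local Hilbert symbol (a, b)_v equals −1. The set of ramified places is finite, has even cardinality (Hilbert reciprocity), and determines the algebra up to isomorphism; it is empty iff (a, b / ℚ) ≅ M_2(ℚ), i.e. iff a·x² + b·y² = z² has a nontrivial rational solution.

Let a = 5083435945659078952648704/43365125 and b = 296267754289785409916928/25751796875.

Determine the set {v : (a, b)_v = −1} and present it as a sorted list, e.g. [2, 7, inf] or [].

[3, 13]

(a, b) ≡ (330, 455) mod (ℚ^×)²; places V = {2, 3, 5, 7, 11, 13, 17, 19, 31, ∞}.
(a,b)_∞: sgn(330)=+, sgn(455)=+, so +1.
(a,b)_13: α=4, u≡7; β=3, v≡12 (mod 13); (7|13)=-1, (12|13)=+1; sign (−1)^0·-1^3·+1^4 = -1.
(a,b)_19: α=-2, u≡17; β=0, v≡3 (mod 19); (17|19)=+1, (3|19)=-1; sign (−1)^0·+1^0·-1^-2 = +1.
(a,b)_17: α=2, u≡5; β=2, v≡9 (mod 17); (5|17)=-1, (9|17)=+1; sign (−1)^0·-1^2·+1^2 = +1.
(a,b)_7: α=2, u≡1; β=-3, v≡1 (mod 7); (1|7)=+1, (1|7)=+1; sign (−1)^0·+1^-3·+1^2 = +1.
(a,b)_31: α=-2, u≡16; β=-2, v≡17 (mod 31); (16|31)=+1, (17|31)=-1; sign (−1)^0·+1^-2·-1^-2 = +1.
(a,b)_5: α=-3, u≡4; β=-7, v≡1 (mod 5); (4|5)=+1, (1|5)=+1; sign (−1)^0·+1^-7·+1^-3 = +1.
(a,b)_3: α=9, u≡2; β=12, v≡2 (mod 3); (2|3)=-1, (2|3)=-1; sign (−1)^0·-1^12·-1^9 = -1.
(a,b)_2: α=15, β=12; u≡5, v≡7 (mod 8); ε(u)ε(v)=0·1, αω(v)=15·0, βω(u)=12·1; sum ≡ 0  ⇒  +1.
(a,b)_11: α=7, u≡8; β=8, v≡3 (mod 11); (8|11)=-1, (3|11)=+1; sign (−1)^0·-1^8·+1^7 = +1.
Ram(330, 455) = {3, 13}; no ℚ_3-point on the conic.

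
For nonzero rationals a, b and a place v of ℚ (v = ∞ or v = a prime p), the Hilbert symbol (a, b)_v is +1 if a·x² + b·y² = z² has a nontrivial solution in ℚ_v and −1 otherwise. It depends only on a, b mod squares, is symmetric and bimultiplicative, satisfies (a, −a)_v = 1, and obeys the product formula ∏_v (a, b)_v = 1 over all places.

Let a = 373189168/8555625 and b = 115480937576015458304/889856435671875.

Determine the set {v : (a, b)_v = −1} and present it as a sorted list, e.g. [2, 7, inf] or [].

Mod squares: a ≡ 667, b ≡ 5436717. Check v ∈ {∞, 2, 3, 5, 7, 11, 13, 17, 19, 23, 29}.
v=5: a=5^-4·(≡2), b=5^-6·(≡3) mod 5; (2|5)=-1, (3|5)=-1; (−1)^{-4·-6·2}·(-1)^-6·(-1)^-4 = +1.
v=2: v_2(a)=4, v_2(b)=12; units ≡ 3, 5 (mod 8); ε·ε+αω+βω = 1·0+4·1+12·1 ≡ 0  ⇒  (a,b)_2 = +1.
v=23: a=23^1·(≡8), b=23^3·(≡12) mod 23; (8|23)=+1, (12|23)=+1; (−1)^{1·3·11}·(+1)^3·(+1)^1 = -1.
v=7: a=7^0·(≡2), b=7^-2·(≡6) mod 7; (2|7)=+1, (6|7)=-1; (−1)^{0·-2·3}·(+1)^-2·(-1)^0 = +1.
v=17: a=17^2·(≡9), b=17^2·(≡4) mod 17; (9|17)=+1, (4|17)=+1; (−1)^{2·2·8}·(+1)^2·(+1)^2 = +1.
v=13: a=13^-2·(≡9), b=13^1·(≡3) mod 13; (9|13)=+1, (3|13)=+1; (−1)^{-2·1·6}·(+1)^1·(+1)^-2 = +1.
v=3: a=3^-4·(≡1), b=3^-19·(≡2) mod 3; (1|3)=+1, (2|3)=-1; (−1)^{-4·-19·1}·(+1)^-19·(-1)^-4 = +1.
v=∞: 667 > 0 and 5436717 > 0  ⇒  (a,b)_∞ = +1.
v=11: a=11^2·(≡6), b=11^3·(≡10) mod 11; (6|11)=-1, (10|11)=-1; (−1)^{2·3·5}·(-1)^3·(-1)^2 = -1.
v=19: a=19^0·(≡3), b=19^1·(≡18) mod 19; (3|19)=-1, (18|19)=-1; (−1)^{0·1·9}·(-1)^1·(-1)^0 = -1.
v=29: a=29^1·(≡1), b=29^3·(≡17) mod 29; (1|29)=+1, (17|29)=-1; (−1)^{1·3·14}·(+1)^3·(-1)^1 = -1.
|Ram(667, 5436717)| = 4, even; anisotropic at {11, 19, 23, 29}.

[11, 19, 23, 29]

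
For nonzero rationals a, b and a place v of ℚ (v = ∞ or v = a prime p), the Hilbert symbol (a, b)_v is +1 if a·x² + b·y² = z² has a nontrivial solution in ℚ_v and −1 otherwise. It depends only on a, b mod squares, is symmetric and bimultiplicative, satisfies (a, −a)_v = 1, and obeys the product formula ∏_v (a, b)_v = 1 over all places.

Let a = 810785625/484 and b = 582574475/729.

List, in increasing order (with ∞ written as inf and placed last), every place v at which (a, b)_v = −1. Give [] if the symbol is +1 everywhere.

(a, b) ≡ (1297257, 899) mod (ℚ^×)²; places V = {2, 3, 5, 7, 11, 13, 23, 29, 31, 37, ∞}.
(a,b)_7: α=0, u≡6; β=2, v≡6 (mod 7); (6|7)=-1, (6|7)=-1; sign (−1)^0·-1^2·-1^0 = +1.
(a,b)_2: α=-2, β=0; u≡1, v≡3 (mod 8); ε(u)ε(v)=0·1, αω(v)=-2·1, βω(u)=0·0; sum ≡ 0  ⇒  +1.
(a,b)_13: α=1, u≡9; β=0, v≡2 (mod 13); (9|13)=+1, (2|13)=-1; sign (−1)^0·+1^0·-1^1 = -1.
(a,b)_11: α=-2, u≡3; β=0, v≡7 (mod 11); (3|11)=+1, (7|11)=-1; sign (−1)^0·+1^0·-1^-2 = +1.
(a,b)_29: α=1, u≡12; β=1, v≡10 (mod 29); (12|29)=-1, (10|29)=-1; sign (−1)^0·-1^1·-1^1 = +1.
(a,b)_23: α=0, u≡21; β=2, v≡18 (mod 23); (21|23)=-1, (18|23)=+1; sign (−1)^0·-1^2·+1^0 = +1.
(a,b)_∞: sgn(1297257)=+, sgn(899)=+, so +1.
(a,b)_5: α=4, u≡3; β=2, v≡1 (mod 5); (3|5)=-1, (1|5)=+1; sign (−1)^0·-1^2·+1^4 = +1.
(a,b)_37: α=1, u≡20; β=0, v≡30 (mod 37); (20|37)=-1, (30|37)=+1; sign (−1)^0·-1^0·+1^1 = +1.
(a,b)_3: α=1, u≡2; β=-6, v≡2 (mod 3); (2|3)=-1, (2|3)=-1; sign (−1)^0·-1^-6·-1^1 = -1.
(a,b)_31: α=1, u≡9; β=1, v≡27 (mod 31); (9|31)=+1, (27|31)=-1; sign (−1)^1·+1^1·-1^1 = +1.
(1297257, 899 / ℚ) ramifies at {3, 13}: a division algebra.

[3, 13]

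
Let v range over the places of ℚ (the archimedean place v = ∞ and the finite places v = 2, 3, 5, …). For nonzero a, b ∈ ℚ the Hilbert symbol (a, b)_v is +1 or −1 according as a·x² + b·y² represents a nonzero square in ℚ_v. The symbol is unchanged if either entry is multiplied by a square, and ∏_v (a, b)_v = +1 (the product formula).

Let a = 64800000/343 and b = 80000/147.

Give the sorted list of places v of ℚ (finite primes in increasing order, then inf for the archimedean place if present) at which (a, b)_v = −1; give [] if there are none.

Mod squares: a ≡ 35, b ≡ 6. Check v ∈ {∞, 2, 3, 5, 7}.
v=5: a=5^5·(≡2), b=5^4·(≡4) mod 5; (2|5)=-1, (4|5)=+1; (−1)^{5·4·2}·(-1)^4·(+1)^5 = +1.
v=∞: 35 > 0 and 6 > 0  ⇒  (a,b)_∞ = +1.
v=2: v_2(a)=8, v_2(b)=7; units ≡ 3, 3 (mod 8); ε·ε+αω+βω = 1·1+8·1+7·1 ≡ 0  ⇒  (a,b)_2 = +1.
v=3: a=3^4·(≡2), b=3^-1·(≡2) mod 3; (2|3)=-1, (2|3)=-1; (−1)^{4·-1·1}·(-1)^-1·(-1)^4 = -1.
v=7: a=7^-3·(≡6), b=7^-2·(≡6) mod 7; (6|7)=-1, (6|7)=-1; (−1)^{-3·-2·3}·(-1)^-2·(-1)^-3 = -1.
(35, 6 / ℚ) ramifies at {3, 7}: a division algebra.

[3, 7]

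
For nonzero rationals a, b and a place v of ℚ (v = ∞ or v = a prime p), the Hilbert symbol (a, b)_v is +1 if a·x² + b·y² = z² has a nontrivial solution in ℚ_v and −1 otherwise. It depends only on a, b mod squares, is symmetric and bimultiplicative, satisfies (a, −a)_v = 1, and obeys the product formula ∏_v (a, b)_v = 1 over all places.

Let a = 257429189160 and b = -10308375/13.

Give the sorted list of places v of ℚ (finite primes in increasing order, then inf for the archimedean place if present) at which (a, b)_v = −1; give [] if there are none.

[2, 5, 11, 17]

(a, b) ≡ (10, -12155) mod (ℚ^×)²; places V = {2, 3, 5, 7, 11, 13, 17, ∞}.
(a,b)_3: α=2, u≡1; β=2, v≡1 (mod 3); (1|3)=+1, (1|3)=+1; sign (−1)^0·+1^2·+1^2 = +1.
(a,b)_5: α=1, u≡2; β=3, v≡1 (mod 5); (2|5)=-1, (1|5)=+1; sign (−1)^0·-1^3·+1^1 = -1.
(a,b)_13: α=2, u≡3; β=-1, v≡1 (mod 13); (3|13)=+1, (1|13)=+1; sign (−1)^0·+1^-1·+1^2 = +1.
(a,b)_7: α=0, u≡3; β=2, v≡4 (mod 7); (3|7)=-1, (4|7)=+1; sign (−1)^0·-1^2·+1^0 = +1.
(a,b)_∞: sgn(10)=+, sgn(-12155)=−, so +1.
(a,b)_11: α=4, u≡8; β=1, v≡10 (mod 11); (8|11)=-1, (10|11)=-1; sign (−1)^0·-1^1·-1^4 = -1.
(a,b)_17: α=2, u≡5; β=1, v≡9 (mod 17); (5|17)=-1, (9|17)=+1; sign (−1)^0·-1^1·+1^2 = -1.
(a,b)_2: α=3, β=0; u≡5, v≡5 (mod 8); ε(u)ε(v)=0·0, αω(v)=3·1, βω(u)=0·1; sum ≡ 1  ⇒  -1.
Ram(10, -12155) = {2, 5, 11, 17}; no ℚ_2-point on the conic.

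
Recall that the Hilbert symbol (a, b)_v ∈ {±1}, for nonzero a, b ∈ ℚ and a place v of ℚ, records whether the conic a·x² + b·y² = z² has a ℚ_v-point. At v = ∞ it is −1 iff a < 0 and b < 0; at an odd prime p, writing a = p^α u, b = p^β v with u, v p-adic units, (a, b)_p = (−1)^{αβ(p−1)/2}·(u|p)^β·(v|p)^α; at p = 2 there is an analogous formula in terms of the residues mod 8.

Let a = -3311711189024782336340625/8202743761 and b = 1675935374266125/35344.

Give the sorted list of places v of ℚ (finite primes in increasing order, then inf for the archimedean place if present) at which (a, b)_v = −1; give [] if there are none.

Mod squares: a ≡ -4879105, b ≡ 5. Check v ∈ {∞, 2, 3, 5, 7, 11, 19, 23, 29, 41, 47}.
v=19: a=19^5·(≡4), b=19^4·(≡1) mod 19; (4|19)=+1, (1|19)=+1; (−1)^{5·4·9}·(+1)^4·(+1)^5 = +1.
v=47: a=47^-4·(≡25), b=47^-2·(≡11) mod 47; (25|47)=+1, (11|47)=-1; (−1)^{-4·-2·23}·(+1)^-2·(-1)^-4 = +1.
v=∞: -4879105 < 0 and 5 > 0  ⇒  (a,b)_∞ = +1.
v=3: a=3^8·(≡2), b=3^4·(≡2) mod 3; (2|3)=-1, (2|3)=-1; (−1)^{8·4·1}·(-1)^4·(-1)^8 = +1.
v=5: a=5^5·(≡1), b=5^3·(≡1) mod 5; (1|5)=+1, (1|5)=+1; (−1)^{5·3·2}·(+1)^3·(+1)^5 = +1.
v=2: v_2(a)=0, v_2(b)=-4; units ≡ 7, 5 (mod 8); ε·ε+αω+βω = 1·0+0·1+-4·0 ≡ 0  ⇒  (a,b)_2 = +1.
v=41: a=41^-2·(≡25), b=41^0·(≡25) mod 41; (25|41)=+1, (25|41)=+1; (−1)^{-2·0·20}·(+1)^0·(+1)^-2 = +1.
v=11: a=11^1·(≡3), b=11^0·(≡5) mod 11; (3|11)=+1, (5|11)=+1; (−1)^{1·0·5}·(+1)^0·(+1)^1 = +1.
v=7: a=7^5·(≡6), b=7^4·(≡3) mod 7; (6|7)=-1, (3|7)=-1; (−1)^{5·4·3}·(-1)^4·(-1)^5 = -1.
v=23: a=23^3·(≡11), b=23^2·(≡7) mod 23; (11|23)=-1, (7|23)=-1; (−1)^{3·2·11}·(-1)^2·(-1)^3 = -1.
v=29: a=29^1·(≡25), b=29^0·(≡25) mod 29; (25|29)=+1, (25|29)=+1; (−1)^{1·0·14}·(+1)^0·(+1)^1 = +1.
(-4879105, 5 / ℚ) ramifies at {7, 23}: a division algebra.

[7, 23]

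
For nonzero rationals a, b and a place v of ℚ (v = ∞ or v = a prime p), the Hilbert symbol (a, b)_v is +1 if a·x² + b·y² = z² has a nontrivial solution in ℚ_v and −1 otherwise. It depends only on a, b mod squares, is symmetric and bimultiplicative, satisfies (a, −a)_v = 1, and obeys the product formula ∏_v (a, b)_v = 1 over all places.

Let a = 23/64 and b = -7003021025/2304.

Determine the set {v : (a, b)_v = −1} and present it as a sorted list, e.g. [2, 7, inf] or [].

Mod squares: a ≡ 23, b ≡ -1001. Check v ∈ {∞, 2, 3, 5, 7, 11, 13, 23}.
v=2: v_2(a)=-6, v_2(b)=-8; units ≡ 7, 7 (mod 8); ε·ε+αω+βω = 1·1+-6·0+-8·0 ≡ 1  ⇒  (a,b)_2 = -1.
v=13: a=13^0·(≡3), b=13^1·(≡12) mod 13; (3|13)=+1, (12|13)=+1; (−1)^{0·1·6}·(+1)^1·(+1)^0 = +1.
v=5: a=5^0·(≡2), b=5^2·(≡1) mod 5; (2|5)=-1, (1|5)=+1; (−1)^{0·2·2}·(-1)^2·(+1)^0 = +1.
v=11: a=11^0·(≡5), b=11^1·(≡7) mod 11; (5|11)=+1, (7|11)=-1; (−1)^{0·1·5}·(+1)^1·(-1)^0 = +1.
v=∞: 23 > 0 and -1001 < 0  ⇒  (a,b)_∞ = +1.
v=3: a=3^0·(≡2), b=3^-2·(≡1) mod 3; (2|3)=-1, (1|3)=+1; (−1)^{0·-2·1}·(-1)^-2·(+1)^0 = +1.
v=7: a=7^0·(≡2), b=7^1·(≡4) mod 7; (2|7)=+1, (4|7)=+1; (−1)^{0·1·3}·(+1)^1·(+1)^0 = +1.
v=23: a=23^1·(≡9), b=23^4·(≡17) mod 23; (9|23)=+1, (17|23)=-1; (−1)^{1·4·11}·(+1)^4·(-1)^1 = -1.
(23, -1001 / ℚ) ramifies at {2, 23}: a division algebra.

[2, 23]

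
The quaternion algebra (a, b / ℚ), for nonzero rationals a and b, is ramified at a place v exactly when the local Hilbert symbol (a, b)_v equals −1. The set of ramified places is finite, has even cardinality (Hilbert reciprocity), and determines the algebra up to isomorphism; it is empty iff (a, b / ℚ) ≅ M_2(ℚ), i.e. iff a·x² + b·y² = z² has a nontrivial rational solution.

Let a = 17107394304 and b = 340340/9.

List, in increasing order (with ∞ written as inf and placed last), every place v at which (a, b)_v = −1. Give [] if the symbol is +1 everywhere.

Mod squares: a ≡ 39, b ≡ 85085. Check v ∈ {∞, 2, 3, 5, 7, 11, 13, 17}.
v=2: v_2(a)=8, v_2(b)=2; units ≡ 7, 5 (mod 8); ε·ε+αω+βω = 1·0+8·1+2·0 ≡ 0  ⇒  (a,b)_2 = +1.
v=11: a=11^2·(≡6), b=11^1·(≡7) mod 11; (6|11)=-1, (7|11)=-1; (−1)^{2·1·5}·(-1)^1·(-1)^2 = -1.
v=3: a=3^1·(≡1), b=3^-2·(≡2) mod 3; (1|3)=+1, (2|3)=-1; (−1)^{1·-2·1}·(+1)^-2·(-1)^1 = -1.
v=17: a=17^2·(≡14), b=17^1·(≡5) mod 17; (14|17)=-1, (5|17)=-1; (−1)^{2·1·8}·(-1)^1·(-1)^2 = -1.
v=5: a=5^0·(≡4), b=5^1·(≡2) mod 5; (4|5)=+1, (2|5)=-1; (−1)^{0·1·2}·(+1)^1·(-1)^0 = +1.
v=13: a=13^1·(≡3), b=13^1·(≡7) mod 13; (3|13)=+1, (7|13)=-1; (−1)^{1·1·6}·(+1)^1·(-1)^1 = -1.
v=7: a=7^2·(≡1), b=7^1·(≡6) mod 7; (1|7)=+1, (6|7)=-1; (−1)^{2·1·3}·(+1)^1·(-1)^2 = +1.
v=∞: 39 > 0 and 85085 > 0  ⇒  (a,b)_∞ = +1.
Ram(39, 85085) = {3, 11, 13, 17}; no ℚ_3-point on the conic.

[3, 11, 13, 17]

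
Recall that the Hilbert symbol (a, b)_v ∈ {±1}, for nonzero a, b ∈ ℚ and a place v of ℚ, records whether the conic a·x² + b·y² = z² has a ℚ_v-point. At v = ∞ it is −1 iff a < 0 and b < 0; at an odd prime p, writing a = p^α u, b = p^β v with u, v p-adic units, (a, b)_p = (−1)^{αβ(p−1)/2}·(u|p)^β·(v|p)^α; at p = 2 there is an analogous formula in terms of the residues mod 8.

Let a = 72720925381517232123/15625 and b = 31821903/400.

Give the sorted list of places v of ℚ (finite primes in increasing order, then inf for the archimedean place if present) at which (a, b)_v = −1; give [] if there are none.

(a, b) ≡ (646323, 392863) mod (ℚ^×)²; places V = {2, 3, 5, 17, 19, 23, 29, 31, ∞}.
(a,b)_31: α=2, u≡10; β=1, v≡7 (mod 31); (10|31)=+1, (7|31)=+1; sign (−1)^0·+1^1·+1^2 = +1.
(a,b)_19: α=3, u≡4; β=1, v≡6 (mod 19); (4|19)=+1, (6|19)=+1; sign (−1)^1·+1^1·+1^3 = -1.
(a,b)_29: α=3, u≡14; β=1, v≡4 (mod 29); (14|29)=-1, (4|29)=+1; sign (−1)^0·-1^1·+1^3 = -1.
(a,b)_3: α=7, u≡2; β=4, v≡1 (mod 3); (2|3)=-1, (1|3)=+1; sign (−1)^0·-1^4·+1^7 = +1.
(a,b)_2: α=0, β=-4; u≡3, v≡7 (mod 8); ε(u)ε(v)=1·1, αω(v)=0·0, βω(u)=-4·1; sum ≡ 1  ⇒  -1.
(a,b)_5: α=-6, u≡3; β=-2, v≡3 (mod 5); (3|5)=-1, (3|5)=-1; sign (−1)^0·-1^-2·-1^-6 = +1.
(a,b)_23: α=3, u≡4; β=1, v≡20 (mod 23); (4|23)=+1, (20|23)=-1; sign (−1)^1·+1^1·-1^3 = +1.
(a,b)_17: α=1, u≡14; β=0, v≡5 (mod 17); (14|17)=-1, (5|17)=-1; sign (−1)^0·-1^0·-1^1 = -1.
(a,b)_∞: sgn(646323)=+, sgn(392863)=+, so +1.
|Ram(646323, 392863)| = 4, even; anisotropic at {2, 17, 19, 29}.

[2, 17, 19, 29]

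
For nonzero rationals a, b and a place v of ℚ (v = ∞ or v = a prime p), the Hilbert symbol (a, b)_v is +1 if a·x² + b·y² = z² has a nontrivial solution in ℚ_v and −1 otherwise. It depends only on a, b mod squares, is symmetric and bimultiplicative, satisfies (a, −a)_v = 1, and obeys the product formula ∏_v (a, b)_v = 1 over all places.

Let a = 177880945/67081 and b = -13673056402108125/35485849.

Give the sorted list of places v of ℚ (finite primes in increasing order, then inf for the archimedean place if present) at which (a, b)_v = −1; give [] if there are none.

Mod squares: a ≡ 1705, b ≡ -893. Check v ∈ {∞, 2, 3, 5, 7, 11, 17, 19, 23, 31, 37, 47}.
v=19: a=19^2·(≡12), b=19^1·(≡2) mod 19; (12|19)=-1, (2|19)=-1; (−1)^{2·1·9}·(-1)^1·(-1)^2 = -1.
v=37: a=37^-2·(≡25), b=37^-2·(≡19) mod 37; (25|37)=+1, (19|37)=-1; (−1)^{-2·-2·18}·(+1)^-2·(-1)^-2 = +1.
v=5: a=5^1·(≡4), b=5^4·(≡3) mod 5; (4|5)=+1, (3|5)=-1; (−1)^{1·4·2}·(+1)^4·(-1)^1 = -1.
v=3: a=3^0·(≡1), b=3^6·(≡1) mod 3; (1|3)=+1, (1|3)=+1; (−1)^{0·6·1}·(+1)^6·(+1)^0 = +1.
v=7: a=7^-2·(≡1), b=7^-2·(≡3) mod 7; (1|7)=+1, (3|7)=-1; (−1)^{-2·-2·3}·(+1)^-2·(-1)^-2 = +1.
v=17: a=17^2·(≡14), b=17^2·(≡2) mod 17; (14|17)=-1, (2|17)=+1; (−1)^{2·2·8}·(-1)^2·(+1)^2 = +1.
v=31: a=31^1·(≡12), b=31^2·(≡13) mod 31; (12|31)=-1, (13|31)=-1; (−1)^{1·2·15}·(-1)^2·(-1)^1 = -1.
v=23: a=23^0·(≡2), b=23^-2·(≡2) mod 23; (2|23)=+1, (2|23)=+1; (−1)^{0·-2·11}·(+1)^-2·(+1)^0 = +1.
v=∞: 1705 > 0 and -893 < 0  ⇒  (a,b)_∞ = +1.
v=11: a=11^1·(≡9), b=11^2·(≡4) mod 11; (9|11)=+1, (4|11)=+1; (−1)^{1·2·5}·(+1)^2·(+1)^1 = +1.
v=47: a=47^0·(≡39), b=47^1·(≡9) mod 47; (39|47)=-1, (9|47)=+1; (−1)^{0·1·23}·(-1)^1·(+1)^0 = -1.
v=2: v_2(a)=0, v_2(b)=0; units ≡ 1, 3 (mod 8); ε·ε+αω+βω = 0·1+0·1+0·0 ≡ 0  ⇒  (a,b)_2 = +1.
|Ram(1705, -893)| = 4, even; anisotropic at {5, 19, 31, 47}.

[5, 19, 31, 47]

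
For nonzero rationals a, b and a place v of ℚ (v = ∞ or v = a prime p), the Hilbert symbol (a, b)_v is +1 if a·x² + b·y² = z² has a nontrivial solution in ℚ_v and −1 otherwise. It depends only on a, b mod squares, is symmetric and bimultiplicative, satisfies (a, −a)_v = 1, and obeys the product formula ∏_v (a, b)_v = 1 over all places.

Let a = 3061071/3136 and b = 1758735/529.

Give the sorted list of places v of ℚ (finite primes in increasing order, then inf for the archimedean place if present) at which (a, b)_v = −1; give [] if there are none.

[2, 17]

Mod squares: a ≡ 4199, b ≡ 1615. Check v ∈ {∞, 2, 3, 5, 7, 11, 13, 17, 19, 23}.
v=3: a=3^6·(≡2), b=3^2·(≡1) mod 3; (2|3)=-1, (1|3)=+1; (−1)^{6·2·1}·(-1)^2·(+1)^6 = +1.
v=5: a=5^0·(≡1), b=5^1·(≡3) mod 5; (1|5)=+1, (3|5)=-1; (−1)^{0·1·2}·(+1)^1·(-1)^0 = +1.
v=13: a=13^1·(≡8), b=13^0·(≡12) mod 13; (8|13)=-1, (12|13)=+1; (−1)^{1·0·6}·(-1)^0·(+1)^1 = +1.
v=17: a=17^1·(≡2), b=17^1·(≡5) mod 17; (2|17)=+1, (5|17)=-1; (−1)^{1·1·8}·(+1)^1·(-1)^1 = -1.
v=∞: 4199 > 0 and 1615 > 0  ⇒  (a,b)_∞ = +1.
v=23: a=23^0·(≡3), b=23^-2·(≡17) mod 23; (3|23)=+1, (17|23)=-1; (−1)^{0·-2·11}·(+1)^-2·(-1)^0 = +1.
v=7: a=7^-2·(≡6), b=7^0·(≡5) mod 7; (6|7)=-1, (5|7)=-1; (−1)^{-2·0·3}·(-1)^0·(-1)^-2 = +1.
v=2: v_2(a)=-6, v_2(b)=0; units ≡ 7, 7 (mod 8); ε·ε+αω+βω = 1·1+-6·0+0·0 ≡ 1  ⇒  (a,b)_2 = -1.
v=11: a=11^0·(≡2), b=11^2·(≡4) mod 11; (2|11)=-1, (4|11)=+1; (−1)^{0·2·5}·(-1)^2·(+1)^0 = +1.
v=19: a=19^1·(≡8), b=19^1·(≡1) mod 19; (8|19)=-1, (1|19)=+1; (−1)^{1·1·9}·(-1)^1·(+1)^1 = +1.
Ram(4199, 1615) = {2, 17}; no ℚ_2-point on the conic.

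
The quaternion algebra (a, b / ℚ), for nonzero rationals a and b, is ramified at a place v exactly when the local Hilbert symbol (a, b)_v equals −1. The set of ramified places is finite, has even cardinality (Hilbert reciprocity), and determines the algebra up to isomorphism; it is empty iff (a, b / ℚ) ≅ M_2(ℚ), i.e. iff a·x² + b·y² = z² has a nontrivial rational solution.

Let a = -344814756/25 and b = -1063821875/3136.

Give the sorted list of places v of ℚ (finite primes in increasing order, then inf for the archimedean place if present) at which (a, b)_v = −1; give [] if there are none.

[29, inf]

Mod squares: a ≡ -510081, b ≡ -4715. Check v ∈ {∞, 2, 3, 5, 7, 11, 13, 19, 23, 29, 41}.
v=19: a=19^0·(≡3), b=19^2·(≡6) mod 19; (3|19)=-1, (6|19)=+1; (−1)^{0·2·9}·(-1)^2·(+1)^0 = +1.
v=7: a=7^0·(≡2), b=7^-2·(≡3) mod 7; (2|7)=+1, (3|7)=-1; (−1)^{0·-2·3}·(+1)^-2·(-1)^0 = +1.
v=11: a=11^1·(≡1), b=11^0·(≡5) mod 11; (1|11)=+1, (5|11)=+1; (−1)^{1·0·5}·(+1)^0·(+1)^1 = +1.
v=∞: -510081 < 0 and -4715 < 0  ⇒  (a,b)_∞ = -1.
v=13: a=13^3·(≡12), b=13^0·(≡9) mod 13; (12|13)=+1, (9|13)=+1; (−1)^{3·0·6}·(+1)^0·(+1)^3 = +1.
v=41: a=41^1·(≡2), b=41^1·(≡9) mod 41; (2|41)=+1, (9|41)=+1; (−1)^{1·1·20}·(+1)^1·(+1)^1 = +1.
v=3: a=3^1·(≡1), b=3^0·(≡1) mod 3; (1|3)=+1, (1|3)=+1; (−1)^{1·0·1}·(+1)^0·(+1)^1 = +1.
v=5: a=5^-2·(≡4), b=5^5·(≡2) mod 5; (4|5)=+1, (2|5)=-1; (−1)^{-2·5·2}·(+1)^5·(-1)^-2 = +1.
v=29: a=29^1·(≡12), b=29^0·(≡15) mod 29; (12|29)=-1, (15|29)=-1; (−1)^{1·0·14}·(-1)^0·(-1)^1 = -1.
v=2: v_2(a)=2, v_2(b)=-6; units ≡ 7, 5 (mod 8); ε·ε+αω+βω = 1·0+2·1+-6·0 ≡ 0  ⇒  (a,b)_2 = +1.
v=23: a=23^0·(≡1), b=23^1·(≡16) mod 23; (1|23)=+1, (16|23)=+1; (−1)^{0·1·11}·(+1)^1·(+1)^0 = +1.
(-510081, -4715 / ℚ) ramifies at {29, ∞}: a division algebra.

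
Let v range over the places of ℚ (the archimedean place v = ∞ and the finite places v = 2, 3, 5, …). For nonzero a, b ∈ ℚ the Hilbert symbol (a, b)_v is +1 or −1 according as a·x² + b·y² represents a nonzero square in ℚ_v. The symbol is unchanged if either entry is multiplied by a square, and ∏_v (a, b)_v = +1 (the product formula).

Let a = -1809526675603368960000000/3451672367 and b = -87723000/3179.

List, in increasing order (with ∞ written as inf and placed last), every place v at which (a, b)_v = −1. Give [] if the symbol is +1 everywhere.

[3, 7, 13, inf]

Mod squares: a ≡ -5005, b ≡ -330. Check v ∈ {∞, 2, 3, 5, 7, 11, 13, 17, 19}.
v=13: a=13^-1·(≡2), b=13^0·(≡11) mod 13; (2|13)=-1, (11|13)=-1; (−1)^{-1·0·6}·(-1)^0·(-1)^-1 = -1.
v=7: a=7^1·(≡5), b=7^0·(≡6) mod 7; (5|7)=-1, (6|7)=-1; (−1)^{1·0·3}·(-1)^0·(-1)^1 = -1.
v=∞: -5005 < 0 and -330 < 0  ⇒  (a,b)_∞ = -1.
v=2: v_2(a)=16, v_2(b)=3; units ≡ 3, 3 (mod 8); ε·ε+αω+βω = 1·1+16·1+3·1 ≡ 0  ⇒  (a,b)_2 = +1.
v=17: a=17^-6·(≡5), b=17^-2·(≡7) mod 17; (5|17)=-1, (7|17)=-1; (−1)^{-6·-2·8}·(-1)^-2·(-1)^-6 = +1.
v=11: a=11^-1·(≡7), b=11^-1·(≡3) mod 11; (7|11)=-1, (3|11)=+1; (−1)^{-1·-1·5}·(-1)^-1·(+1)^-1 = +1.
v=19: a=19^4·(≡11), b=19^2·(≡8) mod 19; (11|19)=+1, (8|19)=-1; (−1)^{4·2·9}·(+1)^2·(-1)^4 = +1.
v=5: a=5^7·(≡1), b=5^3·(≡4) mod 5; (1|5)=+1, (4|5)=+1; (−1)^{7·3·2}·(+1)^3·(+1)^7 = +1.
v=3: a=3^18·(≡2), b=3^5·(≡1) mod 3; (2|3)=-1, (1|3)=+1; (−1)^{18·5·1}·(-1)^5·(+1)^18 = -1.
|Ram(-5005, -330)| = 4, even; anisotropic at {3, 7, 13, ∞}.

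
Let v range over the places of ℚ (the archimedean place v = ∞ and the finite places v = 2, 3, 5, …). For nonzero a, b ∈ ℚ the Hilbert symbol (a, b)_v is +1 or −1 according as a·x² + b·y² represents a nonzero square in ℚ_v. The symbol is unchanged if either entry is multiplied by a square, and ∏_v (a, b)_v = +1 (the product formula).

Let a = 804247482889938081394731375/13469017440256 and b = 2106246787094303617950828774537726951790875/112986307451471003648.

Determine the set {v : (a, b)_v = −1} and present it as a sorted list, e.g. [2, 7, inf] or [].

(a, b) ≡ (53295, 48070) mod (ℚ^×)²; places V = {2, 3, 5, 7, 11, 13, 17, 19, 23, 41, 43, ∞}.
(a,b)_23: α=2, u≡16; β=3, v≡10 (mod 23); (16|23)=+1, (10|23)=-1; sign (−1)^0·+1^3·-1^2 = +1.
(a,b)_11: α=3, u≡9; β=5, v≡4 (mod 11); (9|11)=+1, (4|11)=+1; sign (−1)^1·+1^5·+1^3 = -1.
(a,b)_13: α=0, u≡5; β=2, v≡1 (mod 13); (5|13)=-1, (1|13)=+1; sign (−1)^0·-1^2·+1^0 = +1.
(a,b)_5: α=3, u≡1; β=3, v≡4 (mod 5); (1|5)=+1, (4|5)=+1; sign (−1)^0·+1^3·+1^3 = +1.
(a,b)_3: α=17, u≡2; β=28, v≡1 (mod 3); (2|3)=-1, (1|3)=+1; sign (−1)^0·-1^28·+1^17 = +1.
(a,b)_7: α=-2, u≡4; β=-2, v≡4 (mod 7); (4|7)=+1, (4|7)=+1; sign (−1)^0·+1^-2·+1^-2 = +1.
(a,b)_19: α=5, u≡14; β=5, v≡14 (mod 19); (14|19)=-1, (14|19)=-1; sign (−1)^1·-1^5·-1^5 = -1.
(a,b)_43: α=0, u≡19; β=2, v≡37 (mod 43); (19|43)=-1, (37|43)=-1; sign (−1)^0·-1^2·-1^0 = +1.
(a,b)_2: α=-38, β=-61; u≡7, v≡3 (mod 8); ε(u)ε(v)=1·1, αω(v)=-38·1, βω(u)=-61·0; sum ≡ 1  ⇒  -1.
(a,b)_41: α=2, u≡21; β=2, v≡32 (mod 41); (21|41)=+1, (32|41)=+1; sign (−1)^0·+1^2·+1^2 = +1.
(a,b)_17: α=1, u≡5; β=2, v≡11 (mod 17); (5|17)=-1, (11|17)=-1; sign (−1)^0·-1^2·-1^1 = -1.
(a,b)_∞: sgn(53295)=+, sgn(48070)=+, so +1.
(53295, 48070 / ℚ) ramifies at {2, 11, 17, 19}: a division algebra.

[2, 11, 17, 19]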